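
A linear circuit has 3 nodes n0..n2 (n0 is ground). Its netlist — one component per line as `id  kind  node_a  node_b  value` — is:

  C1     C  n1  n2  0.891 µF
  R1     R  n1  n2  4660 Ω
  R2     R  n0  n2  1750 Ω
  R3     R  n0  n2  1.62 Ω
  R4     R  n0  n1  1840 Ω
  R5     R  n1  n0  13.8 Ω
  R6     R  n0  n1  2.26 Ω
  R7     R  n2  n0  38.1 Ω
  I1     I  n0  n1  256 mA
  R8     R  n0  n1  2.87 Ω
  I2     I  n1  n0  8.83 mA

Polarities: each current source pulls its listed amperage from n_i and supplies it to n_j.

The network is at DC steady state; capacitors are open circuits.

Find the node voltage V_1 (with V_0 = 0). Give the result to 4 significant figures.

Apply KCL at each of the 2 non-ground nodes and solve the resulting linear system.
Node n1: branches {C1, R1, R4, R5, R6, I1, R8, I2} → V_1 = 0.2860
Node n2: branches {C1, R1, R2, R3, R7} → V_2 = 9.526e-05

0.2860 V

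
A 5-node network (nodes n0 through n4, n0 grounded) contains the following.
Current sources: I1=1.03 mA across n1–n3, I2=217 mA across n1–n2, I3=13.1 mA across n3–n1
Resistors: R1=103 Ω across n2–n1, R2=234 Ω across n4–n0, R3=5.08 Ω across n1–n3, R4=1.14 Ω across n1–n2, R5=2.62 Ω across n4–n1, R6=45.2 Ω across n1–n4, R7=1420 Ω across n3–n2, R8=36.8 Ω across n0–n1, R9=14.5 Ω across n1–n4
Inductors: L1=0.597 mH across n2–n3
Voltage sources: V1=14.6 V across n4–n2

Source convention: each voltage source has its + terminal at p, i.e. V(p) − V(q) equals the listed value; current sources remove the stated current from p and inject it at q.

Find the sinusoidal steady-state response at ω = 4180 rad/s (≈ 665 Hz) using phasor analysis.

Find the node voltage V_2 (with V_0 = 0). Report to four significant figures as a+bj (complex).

-5.806-0.1927j V

Apply KCL at each of the 4 non-ground nodes and solve the resulting linear system.
Node n1: branches {I1, R1, I2, R3, R4, R5, R6, I3, R8, R9} → V_1 = -1.383+0.03030j
Node n2: branches {R1, I2, L1, R4, R7, V1} → V_2 = -5.806-0.1927j
Node n3: branches {I1, R3, L1, R7, I3} → V_3 = -5.045+1.575j
Node n4: branches {R2, R5, R6, R9, V1} → V_4 = 8.794-0.1927j
Source currents: i(V1)=-4.849+0.1062j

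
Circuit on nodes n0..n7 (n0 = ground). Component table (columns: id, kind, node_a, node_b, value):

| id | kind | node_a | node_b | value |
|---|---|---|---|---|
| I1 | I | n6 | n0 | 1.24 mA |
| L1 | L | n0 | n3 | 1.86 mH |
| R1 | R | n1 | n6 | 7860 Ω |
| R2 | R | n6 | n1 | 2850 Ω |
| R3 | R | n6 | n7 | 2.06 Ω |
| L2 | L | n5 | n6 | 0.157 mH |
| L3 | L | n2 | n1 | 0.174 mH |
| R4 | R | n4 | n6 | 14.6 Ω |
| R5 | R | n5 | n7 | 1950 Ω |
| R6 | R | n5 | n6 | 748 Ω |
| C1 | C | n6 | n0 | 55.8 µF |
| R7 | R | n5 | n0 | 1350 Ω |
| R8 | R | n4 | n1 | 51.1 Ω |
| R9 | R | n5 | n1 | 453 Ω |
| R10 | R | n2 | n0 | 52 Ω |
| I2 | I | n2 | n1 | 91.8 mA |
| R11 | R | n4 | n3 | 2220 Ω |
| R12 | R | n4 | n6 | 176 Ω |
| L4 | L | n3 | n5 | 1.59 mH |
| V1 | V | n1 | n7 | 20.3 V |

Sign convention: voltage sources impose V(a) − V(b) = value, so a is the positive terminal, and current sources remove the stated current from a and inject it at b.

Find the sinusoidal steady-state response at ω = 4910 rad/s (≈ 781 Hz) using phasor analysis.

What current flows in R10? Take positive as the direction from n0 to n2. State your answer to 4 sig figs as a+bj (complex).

-0.3607-0.02387j A

Element admittances at ω=4910 rad/s:
  I1: injects 0.00124 A into n0 (from n6)
  Y(L1) = 0.000-0.1095j S between n0,n3
  Y(R1) = 0.0001272+0.000j S between n1,n6
  Y(R2) = 0.0003509+0.000j S between n6,n1
  Y(R3) = 0.4854+0.000j S between n6,n7
  Y(L2) = 0.000-1.297j S between n5,n6
  Y(L3) = 0.000-1.170j S between n2,n1
  Y(R4) = 0.06849+0.000j S between n4,n6
  Y(R5) = 0.0005128+0.000j S between n5,n7
  Y(R6) = 0.001337+0.000j S between n5,n6
  Y(C1) = 0.000+0.2740j S between n6,n0
  Y(R7) = 0.0007407+0.000j S between n5,n0
  Y(R8) = 0.01957+0.000j S between n4,n1
  Y(R9) = 0.002208+0.000j S between n5,n1
  Y(R10) = 0.01923+0.000j S between n2,n0
  I2: injects 0.0918 A into n1 (from n2)
  Y(R11) = 0.0004505+0.000j S between n4,n3
  Y(R12) = 0.005682+0.000j S between n4,n6
  Y(L4) = 0.000-0.1281j S between n3,n5
  V1: constraint V(n1)−V(n7) = 20.3
Assemble and solve the 8×8 MNA system:
  V(n1)=18.74+1.628j  V(n2)=18.76+1.241j  V(n3)=-0.06082+0.8881j  V(n4)=3.801+1.662j  V(n5)=-0.1101+1.634j  V(n6)=-0.1159+1.676j  V(n7)=-1.564+1.628j
  i(V1)=-0.7036-0.02317j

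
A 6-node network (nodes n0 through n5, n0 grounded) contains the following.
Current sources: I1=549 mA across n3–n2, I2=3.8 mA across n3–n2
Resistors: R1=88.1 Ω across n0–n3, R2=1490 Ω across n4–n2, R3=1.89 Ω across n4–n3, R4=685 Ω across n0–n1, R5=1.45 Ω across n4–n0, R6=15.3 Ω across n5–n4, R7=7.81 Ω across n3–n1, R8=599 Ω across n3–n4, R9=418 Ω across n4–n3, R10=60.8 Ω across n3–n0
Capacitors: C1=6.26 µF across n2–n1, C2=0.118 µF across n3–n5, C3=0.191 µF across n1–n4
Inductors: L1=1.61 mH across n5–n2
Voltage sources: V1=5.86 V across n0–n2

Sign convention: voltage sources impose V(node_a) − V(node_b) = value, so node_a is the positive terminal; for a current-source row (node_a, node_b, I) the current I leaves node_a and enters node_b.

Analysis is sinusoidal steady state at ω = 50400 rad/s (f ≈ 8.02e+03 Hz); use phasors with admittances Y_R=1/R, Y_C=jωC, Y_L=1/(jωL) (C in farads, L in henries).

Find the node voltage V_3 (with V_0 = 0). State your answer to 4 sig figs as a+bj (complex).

Apply KCL at each of the 5 non-ground nodes and solve the resulting linear system.
Node n1: branches {C1, R4, C3, R7} → V_1 = -5.401-1.078j
Node n2: branches {I1, R2, I2, C1, L1, V1} → V_2 = -5.860+0.000j
Node n3: branches {I1, R1, I2, R3, C2, R7, R8, R9, R10} → V_3 = -2.734-0.2753j
Node n4: branches {R2, R3, C3, R5, R6, R8, R9} → V_4 = -1.189-0.1138j
Node n5: branches {C2, R6, L1} → V_5 = -1.224+0.6230j
Source currents: i(V1)=-0.9037-0.08769j

-2.734-0.2753j V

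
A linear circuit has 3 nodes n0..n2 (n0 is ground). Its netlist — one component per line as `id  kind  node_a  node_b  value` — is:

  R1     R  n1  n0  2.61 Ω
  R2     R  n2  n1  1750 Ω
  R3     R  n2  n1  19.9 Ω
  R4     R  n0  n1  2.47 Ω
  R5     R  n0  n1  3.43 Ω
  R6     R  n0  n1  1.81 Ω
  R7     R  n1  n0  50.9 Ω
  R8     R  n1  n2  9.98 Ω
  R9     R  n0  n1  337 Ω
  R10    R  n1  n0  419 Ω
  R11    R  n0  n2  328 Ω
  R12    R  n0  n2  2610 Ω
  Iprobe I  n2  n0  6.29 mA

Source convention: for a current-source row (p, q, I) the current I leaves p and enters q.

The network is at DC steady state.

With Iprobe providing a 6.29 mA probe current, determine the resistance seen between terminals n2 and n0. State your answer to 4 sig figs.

R_eq = 7.050 Ω

MNA unknowns: 2 node voltages V₁..V_2
R1: Y=0.3831 on G[1,0]
R2: Y=0.0005714 on G[2,1]
R3: Y=0.05025 on G[2,1]
R4: Y=0.4049 on G[0,1]
R5: Y=0.2915 on G[0,1]
R6: Y=0.5525 on G[0,1]
R7: Y=0.01965 on G[1,0]
R8: Y=0.1002 on G[1,2]
R9: Y=0.002967 on G[0,1]
R10: Y=0.002387 on G[1,0]
R11: Y=0.003049 on G[0,2]
R12: Y=0.0003831 on G[0,2]
Iprobe: z[2]−=0.00629, z[0]+=0.00629
solve → V1=-0.003704, V2=-0.04435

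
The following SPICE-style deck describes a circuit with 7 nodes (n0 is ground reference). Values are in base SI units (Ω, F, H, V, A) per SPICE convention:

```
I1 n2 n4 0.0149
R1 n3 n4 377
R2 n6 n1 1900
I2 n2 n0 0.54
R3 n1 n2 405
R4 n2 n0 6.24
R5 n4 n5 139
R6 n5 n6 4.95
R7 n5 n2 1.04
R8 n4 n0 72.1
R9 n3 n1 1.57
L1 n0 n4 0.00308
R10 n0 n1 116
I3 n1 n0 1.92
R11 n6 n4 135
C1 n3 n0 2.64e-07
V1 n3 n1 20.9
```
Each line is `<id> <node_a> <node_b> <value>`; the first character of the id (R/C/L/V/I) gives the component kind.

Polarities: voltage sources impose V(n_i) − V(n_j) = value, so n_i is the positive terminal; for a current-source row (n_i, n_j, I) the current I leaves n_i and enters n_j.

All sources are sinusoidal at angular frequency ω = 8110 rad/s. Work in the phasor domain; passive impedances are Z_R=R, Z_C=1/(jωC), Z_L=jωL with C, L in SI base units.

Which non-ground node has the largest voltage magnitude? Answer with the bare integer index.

1

Element admittances at ω=8110 rad/s:
  I1: injects 0.0149 A into n4 (from n2)
  Y(R1) = 0.002653+0.000j S between n3,n4
  Y(R2) = 0.0005263+0.000j S between n6,n1
  I2: injects 0.54 A into n0 (from n2)
  Y(R3) = 0.002469+0.000j S between n1,n2
  Y(R4) = 0.1603+0.000j S between n2,n0
  Y(R5) = 0.007194+0.000j S between n4,n5
  Y(R6) = 0.2020+0.000j S between n5,n6
  Y(R7) = 0.9615+0.000j S between n5,n2
  Y(R8) = 0.01387+0.000j S between n4,n0
  Y(R9) = 0.6369+0.000j S between n3,n1
  Y(L1) = 0.000-0.04003j S between n0,n4
  Y(R10) = 0.008621+0.000j S between n0,n1
  I3: injects 1.92 A into n0 (from n1)
  Y(R11) = 0.007407+0.000j S between n6,n4
  Y(C1) = 0.000+0.002141j S between n3,n0
  V1: constraint V(n3)−V(n1) = 20.9
Assemble and solve the 7×7 MNA system:
  V(n1)=-138.2+16.53j  V(n2)=-5.861-0.1621j  V(n3)=-117.3+16.53j  V(n4)=-5.273-5.517j  V(n5)=-5.921-0.2320j  V(n6)=-6.230-0.3764j
  i(V1)=-12.98+0.1926j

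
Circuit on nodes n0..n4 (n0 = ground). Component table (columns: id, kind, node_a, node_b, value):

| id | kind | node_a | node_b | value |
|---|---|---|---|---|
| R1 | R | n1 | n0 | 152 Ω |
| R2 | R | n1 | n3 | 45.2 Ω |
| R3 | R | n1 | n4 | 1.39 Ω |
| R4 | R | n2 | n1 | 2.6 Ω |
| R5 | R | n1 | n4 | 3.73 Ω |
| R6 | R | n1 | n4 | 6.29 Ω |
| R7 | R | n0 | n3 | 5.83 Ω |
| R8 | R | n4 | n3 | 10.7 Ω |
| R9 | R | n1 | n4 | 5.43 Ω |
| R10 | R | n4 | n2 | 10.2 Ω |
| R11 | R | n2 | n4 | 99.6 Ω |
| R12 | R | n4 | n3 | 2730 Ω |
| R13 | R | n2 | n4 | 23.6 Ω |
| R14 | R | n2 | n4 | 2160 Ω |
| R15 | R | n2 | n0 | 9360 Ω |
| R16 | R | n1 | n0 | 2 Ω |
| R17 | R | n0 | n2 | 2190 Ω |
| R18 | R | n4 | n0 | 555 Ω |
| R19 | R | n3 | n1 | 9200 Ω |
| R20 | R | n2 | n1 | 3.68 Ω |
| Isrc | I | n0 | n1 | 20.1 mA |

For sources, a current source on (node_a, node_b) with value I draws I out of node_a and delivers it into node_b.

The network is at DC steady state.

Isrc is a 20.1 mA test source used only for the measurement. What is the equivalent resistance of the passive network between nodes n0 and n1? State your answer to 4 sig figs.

Element admittances at DC:
  Y(R1) = 0.006579 S between n1,n0
  Y(R2) = 0.02212 S between n1,n3
  Y(R3) = 0.7194 S between n1,n4
  Y(R4) = 0.3846 S between n2,n1
  Y(R5) = 0.2681 S between n1,n4
  Y(R6) = 0.1590 S between n1,n4
  Y(R7) = 0.1715 S between n0,n3
  Y(R8) = 0.09346 S between n4,n3
  Y(R9) = 0.1842 S between n1,n4
  Y(R10) = 0.09804 S between n4,n2
  Y(R11) = 0.01004 S between n2,n4
  Y(R12) = 0.0003663 S between n4,n3
  Y(R13) = 0.04237 S between n2,n4
  Y(R14) = 0.0004630 S between n2,n4
  Y(R15) = 0.0001068 S between n2,n0
  Y(R16) = 0.5000 S between n1,n0
  Y(R17) = 0.0004566 S between n0,n2
  Y(R18) = 0.001802 S between n4,n0
  Y(R19) = 0.0001087 S between n3,n1
  Y(R20) = 0.2717 S between n2,n1
  Isrc: injects 0.0201 A into n1 (from n0)
Assemble and solve the 4×4 MNA system:
  V(n1)=0.03490  V(n2)=0.03463  V(n3)=0.01365  V(n4)=0.03357

R_eq = 1.736 Ω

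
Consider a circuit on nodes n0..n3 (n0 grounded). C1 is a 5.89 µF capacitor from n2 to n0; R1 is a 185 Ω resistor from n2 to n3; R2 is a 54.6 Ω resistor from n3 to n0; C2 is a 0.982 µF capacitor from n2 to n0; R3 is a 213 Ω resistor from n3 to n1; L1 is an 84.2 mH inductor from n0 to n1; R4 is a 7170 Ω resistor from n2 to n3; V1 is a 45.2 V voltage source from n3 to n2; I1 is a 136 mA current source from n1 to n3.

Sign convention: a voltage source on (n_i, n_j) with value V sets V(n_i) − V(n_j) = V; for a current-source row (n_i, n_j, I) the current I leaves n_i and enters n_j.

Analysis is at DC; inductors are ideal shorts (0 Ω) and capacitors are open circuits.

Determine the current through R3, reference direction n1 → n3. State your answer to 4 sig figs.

-0.02775 A

Element admittances at DC:
  Y(C1) = 0.000 S between n2,n0
  Y(R1) = 0.005405 S between n2,n3
  Y(R2) = 0.01832 S between n3,n0
  Y(C2) = 0.000 S between n2,n0
  Y(R3) = 0.004695 S between n3,n1
  L1: short n0↔n1 (DC inductor)
  Y(R4) = 0.0001395 S between n2,n3
  V1: constraint V(n3)−V(n2) = 45.2
  I1: injects 0.136 A into n3 (from n1)
Assemble and solve the 5×5 MNA system:
  V(n1)=0.000  V(n2)=-39.29  V(n3)=5.911
  i(L1)=0.1083  i(V1)=-0.2506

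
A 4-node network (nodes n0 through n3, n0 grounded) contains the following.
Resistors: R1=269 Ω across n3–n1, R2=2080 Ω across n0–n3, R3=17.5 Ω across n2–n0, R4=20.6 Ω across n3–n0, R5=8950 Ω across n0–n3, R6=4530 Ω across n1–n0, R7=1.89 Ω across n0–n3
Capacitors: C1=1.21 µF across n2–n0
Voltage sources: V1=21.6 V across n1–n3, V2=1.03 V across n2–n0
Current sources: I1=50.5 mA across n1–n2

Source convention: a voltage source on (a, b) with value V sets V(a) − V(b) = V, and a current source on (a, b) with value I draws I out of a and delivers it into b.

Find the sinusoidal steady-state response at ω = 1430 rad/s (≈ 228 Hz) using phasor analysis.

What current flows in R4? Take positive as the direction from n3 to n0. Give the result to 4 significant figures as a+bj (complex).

-0.004638+0.000j A

Apply KCL at each of the 3 non-ground nodes and solve the resulting linear system.
Node n1: branches {R1, R6, V1, I1} → V_1 = 21.50+0.000j
Node n2: branches {R3, C1, V2, I1} → V_2 = 1.030+0.000j
Node n3: branches {R1, R2, R4, R5, R7, V1} → V_3 = -0.09554+0.000j
Source currents: i(V1)=-0.1355+0.000j, i(V2)=-0.008357-0.001782j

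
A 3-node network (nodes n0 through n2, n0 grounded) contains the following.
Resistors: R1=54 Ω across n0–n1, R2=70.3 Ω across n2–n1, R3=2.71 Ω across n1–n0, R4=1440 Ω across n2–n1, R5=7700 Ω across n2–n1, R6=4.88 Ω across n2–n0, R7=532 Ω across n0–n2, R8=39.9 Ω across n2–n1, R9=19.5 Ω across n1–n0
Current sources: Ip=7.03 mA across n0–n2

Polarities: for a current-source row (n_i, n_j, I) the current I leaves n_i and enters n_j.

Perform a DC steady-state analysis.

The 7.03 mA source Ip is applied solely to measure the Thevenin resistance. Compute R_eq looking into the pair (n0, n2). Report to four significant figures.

R_eq = 4.106 Ω

Element admittances at DC:
  Y(R1) = 0.01852 S between n0,n1
  Y(R2) = 0.01422 S between n2,n1
  Y(R3) = 0.3690 S between n1,n0
  Y(R4) = 0.0006944 S between n2,n1
  Y(R5) = 0.0001299 S between n2,n1
  Y(R6) = 0.2049 S between n2,n0
  Y(R7) = 0.001880 S between n0,n2
  Y(R8) = 0.02506 S between n2,n1
  Y(R9) = 0.05128 S between n1,n0
  Ip: injects 0.00703 A into n2 (from n0)
Assemble and solve the 2×2 MNA system:
  V(n1)=0.002418  V(n2)=0.02886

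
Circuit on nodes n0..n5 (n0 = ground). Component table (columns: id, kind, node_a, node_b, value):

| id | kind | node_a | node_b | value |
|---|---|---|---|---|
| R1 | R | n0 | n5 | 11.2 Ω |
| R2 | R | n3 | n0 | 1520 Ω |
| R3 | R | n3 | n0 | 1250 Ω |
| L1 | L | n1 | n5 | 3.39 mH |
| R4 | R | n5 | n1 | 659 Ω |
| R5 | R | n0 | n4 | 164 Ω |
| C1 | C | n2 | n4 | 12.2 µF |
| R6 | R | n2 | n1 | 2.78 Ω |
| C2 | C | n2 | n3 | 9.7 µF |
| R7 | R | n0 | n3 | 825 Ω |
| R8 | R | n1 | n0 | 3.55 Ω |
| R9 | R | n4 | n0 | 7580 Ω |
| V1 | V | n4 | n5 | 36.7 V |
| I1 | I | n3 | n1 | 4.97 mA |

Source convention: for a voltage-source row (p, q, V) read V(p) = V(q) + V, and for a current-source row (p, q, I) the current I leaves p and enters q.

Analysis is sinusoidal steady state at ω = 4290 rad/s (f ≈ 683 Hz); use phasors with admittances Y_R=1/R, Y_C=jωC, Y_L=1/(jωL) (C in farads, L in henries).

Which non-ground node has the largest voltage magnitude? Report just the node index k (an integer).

Apply KCL at each of the 5 non-ground nodes and solve the resulting linear system.
Node n1: branches {L1, R4, R6, R8, I1} → V_1 = -0.5368+5.859j
Node n2: branches {C1, R6, C2} → V_2 = 3.511+10.48j
Node n3: branches {R2, R3, C2, R7, I1} → V_3 = 2.819+10.78j
Node n4: branches {R5, C1, R9, V1} → V_4 = 35.81-17.58j
Node n5: branches {R1, L1, R4, V1} → V_5 = -0.8891-17.58j
Source currents: i(V1)=-1.692-1.581j

4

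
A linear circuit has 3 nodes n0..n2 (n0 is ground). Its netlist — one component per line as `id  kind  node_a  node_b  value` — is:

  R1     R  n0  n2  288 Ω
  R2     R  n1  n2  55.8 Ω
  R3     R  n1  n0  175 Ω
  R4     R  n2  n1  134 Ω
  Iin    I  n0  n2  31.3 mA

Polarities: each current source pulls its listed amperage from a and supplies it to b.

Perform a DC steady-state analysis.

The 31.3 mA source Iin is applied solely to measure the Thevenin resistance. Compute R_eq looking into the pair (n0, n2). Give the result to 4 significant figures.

R_eq = 122.9 Ω

Element admittances at DC:
  Y(R1) = 0.003472 S between n0,n2
  Y(R2) = 0.01792 S between n1,n2
  Y(R3) = 0.005714 S between n1,n0
  Y(R4) = 0.007463 S between n2,n1
  Iin: injects 0.0313 A into n2 (from n0)
Assemble and solve the 2×2 MNA system:
  V(n1)=3.140  V(n2)=3.847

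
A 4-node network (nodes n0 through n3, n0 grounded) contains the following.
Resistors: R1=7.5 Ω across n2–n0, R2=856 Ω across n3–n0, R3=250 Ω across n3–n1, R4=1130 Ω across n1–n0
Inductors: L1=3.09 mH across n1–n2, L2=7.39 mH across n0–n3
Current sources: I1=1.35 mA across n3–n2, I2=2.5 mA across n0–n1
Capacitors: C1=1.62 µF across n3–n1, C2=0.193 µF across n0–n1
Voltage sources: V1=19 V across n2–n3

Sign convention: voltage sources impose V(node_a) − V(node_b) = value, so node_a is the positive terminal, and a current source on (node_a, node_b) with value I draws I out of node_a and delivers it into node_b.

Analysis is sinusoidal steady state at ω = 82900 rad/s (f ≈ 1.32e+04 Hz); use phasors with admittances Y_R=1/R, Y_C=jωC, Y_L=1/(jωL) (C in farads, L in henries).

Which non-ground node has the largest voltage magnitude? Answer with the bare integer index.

3

MNA unknowns: 3 node voltages V₁..V_3 plus 1 source current (V1)
R1: Y=0.1333+0.000j on G[2,0]
R2: Y=0.001168+0.000j on G[3,0]
R3: Y=0.004000+0.000j on G[3,1]
L1: Y=0.000-0.003904j on G[1,2]
L2: Y=0.000-0.001632j on G[0,3]
I1: z[3]−=0.00135, z[2]+=0.00135
C1: Y=0.000+0.1343j on G[3,1]
I2: z[0]−=0.0025, z[1]+=0.0025
R4: Y=0.0008850+0.000j on G[1,0]
C2: Y=0.000+0.01600j on G[0,1]
V1: row V2−V3=19, i_V1 at 2,3
solve → V1=-17.03+1.516j, V2=0.4543+1.790j, V3=-18.55+1.790j
aux → i_V1=-0.06029-0.1705j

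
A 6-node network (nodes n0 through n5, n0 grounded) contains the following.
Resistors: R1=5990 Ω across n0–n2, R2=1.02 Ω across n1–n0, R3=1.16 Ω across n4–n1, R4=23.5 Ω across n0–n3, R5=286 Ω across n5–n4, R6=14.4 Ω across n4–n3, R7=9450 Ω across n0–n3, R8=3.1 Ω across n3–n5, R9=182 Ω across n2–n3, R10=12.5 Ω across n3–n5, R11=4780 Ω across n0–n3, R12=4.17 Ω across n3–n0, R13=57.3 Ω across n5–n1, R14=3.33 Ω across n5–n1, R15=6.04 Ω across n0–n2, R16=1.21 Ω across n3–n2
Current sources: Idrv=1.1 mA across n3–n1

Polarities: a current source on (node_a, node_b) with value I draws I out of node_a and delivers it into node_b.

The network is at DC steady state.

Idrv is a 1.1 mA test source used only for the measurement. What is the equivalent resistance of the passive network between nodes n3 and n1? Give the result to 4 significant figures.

R_eq = 1.862 Ω

Element admittances at DC:
  Y(R1) = 0.0001669 S between n0,n2
  Y(R2) = 0.9804 S between n1,n0
  Y(R3) = 0.8621 S between n4,n1
  Y(R4) = 0.04255 S between n0,n3
  Y(R5) = 0.003497 S between n5,n4
  Y(R6) = 0.06944 S between n4,n3
  Y(R7) = 0.0001058 S between n0,n3
  Y(R8) = 0.3226 S between n3,n5
  Y(R9) = 0.005495 S between n2,n3
  Y(R10) = 0.08000 S between n3,n5
  Y(R11) = 0.0002092 S between n0,n3
  Y(R12) = 0.2398 S between n3,n0
  Y(R13) = 0.01745 S between n5,n1
  Y(R14) = 0.3003 S between n5,n1
  Y(R15) = 0.1656 S between n0,n2
  Y(R16) = 0.8264 S between n3,n2
  Idrv: injects 0.0011 A into n1 (from n3)
Assemble and solve the 5×5 MNA system:
  V(n1)=0.0006151  V(n2)=-0.001195  V(n3)=-0.001433  V(n4)=0.0004587  V(n5)=-0.0005247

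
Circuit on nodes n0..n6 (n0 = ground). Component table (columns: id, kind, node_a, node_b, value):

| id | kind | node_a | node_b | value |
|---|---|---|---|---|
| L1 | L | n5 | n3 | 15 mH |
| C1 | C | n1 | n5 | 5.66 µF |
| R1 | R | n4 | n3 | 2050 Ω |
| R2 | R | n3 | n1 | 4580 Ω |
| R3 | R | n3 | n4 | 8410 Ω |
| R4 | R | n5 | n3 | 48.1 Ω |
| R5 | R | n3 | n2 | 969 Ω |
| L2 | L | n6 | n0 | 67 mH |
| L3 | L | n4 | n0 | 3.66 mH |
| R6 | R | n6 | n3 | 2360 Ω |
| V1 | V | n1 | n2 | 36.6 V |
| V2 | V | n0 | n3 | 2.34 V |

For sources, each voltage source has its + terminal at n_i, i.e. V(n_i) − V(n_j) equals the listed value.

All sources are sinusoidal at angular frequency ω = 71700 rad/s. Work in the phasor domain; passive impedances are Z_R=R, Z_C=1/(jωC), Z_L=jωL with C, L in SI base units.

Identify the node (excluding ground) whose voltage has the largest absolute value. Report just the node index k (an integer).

2

Element admittances at ω=71700 rad/s:
  Y(L1) = 0.000-0.0009298j S between n5,n3
  Y(C1) = 0.000+0.4058j S between n1,n5
  Y(R1) = 0.0004878+0.000j S between n4,n3
  Y(R2) = 0.0002183+0.000j S between n3,n1
  Y(R3) = 0.0001189+0.000j S between n3,n4
  Y(R4) = 0.02079+0.000j S between n5,n3
  Y(R5) = 0.001032+0.000j S between n3,n2
  Y(L2) = 0.000-0.0002082j S between n6,n0
  Y(L3) = 0.000-0.003811j S between n4,n0
  Y(R6) = 0.0004237+0.000j S between n6,n3
  V1: constraint V(n1)−V(n2) = 36.6
  V2: constraint V(n0)−V(n3) = 2.34
Assemble and solve the 8×8 MNA system:
  V(n1)=-0.6295-0.01066j  V(n2)=-37.23-0.01066j  V(n3)=-2.340+0.000j  V(n4)=-0.05785-0.3634j  V(n5)=-0.6295+0.07714j  V(n6)=-1.885-0.9261j
  i(V1)=-0.03601-1.100e-05j  i(V2)=-0.001577+0.0006128j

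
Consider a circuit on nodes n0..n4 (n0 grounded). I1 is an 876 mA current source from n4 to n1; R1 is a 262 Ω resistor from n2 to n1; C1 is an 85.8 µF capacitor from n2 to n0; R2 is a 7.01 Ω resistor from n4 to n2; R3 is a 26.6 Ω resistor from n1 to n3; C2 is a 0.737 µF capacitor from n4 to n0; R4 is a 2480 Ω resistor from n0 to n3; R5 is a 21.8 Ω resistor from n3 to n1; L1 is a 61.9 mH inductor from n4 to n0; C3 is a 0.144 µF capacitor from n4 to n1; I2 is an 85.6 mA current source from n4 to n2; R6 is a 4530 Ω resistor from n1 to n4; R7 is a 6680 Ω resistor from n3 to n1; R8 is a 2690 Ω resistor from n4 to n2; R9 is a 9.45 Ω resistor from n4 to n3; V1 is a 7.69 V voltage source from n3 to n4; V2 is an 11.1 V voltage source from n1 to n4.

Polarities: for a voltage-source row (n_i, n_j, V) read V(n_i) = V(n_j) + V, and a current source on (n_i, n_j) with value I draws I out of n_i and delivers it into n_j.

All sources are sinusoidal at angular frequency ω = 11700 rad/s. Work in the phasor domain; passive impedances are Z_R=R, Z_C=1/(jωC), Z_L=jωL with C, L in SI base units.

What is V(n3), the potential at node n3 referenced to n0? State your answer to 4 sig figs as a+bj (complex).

6.808+0.04576j V

MNA unknowns: 4 node voltages V₁..V_4 plus 2 source currents (V1, V2)
I1: z[4]−=0.876, z[1]+=0.876
R1: Y=0.003817+0.000j on G[2,1]
C1: Y=0.000+1.004j on G[2,0]
R2: Y=0.1427+0.000j on G[4,2]
R3: Y=0.03759+0.000j on G[1,3]
C2: Y=0.000+0.008623j on G[4,0]
R4: Y=0.0004032+0.000j on G[0,3]
R5: Y=0.04587+0.000j on G[3,1]
L1: Y=0.000-0.001381j on G[4,0]
C3: Y=0.000+0.001685j on G[4,1]
I2: z[4]−=0.0856, z[2]+=0.0856
R6: Y=0.0002208+0.000j on G[1,4]
R7: Y=0.0001497+0.000j on G[3,1]
R8: Y=0.0003717+0.000j on G[4,2]
R9: Y=0.1058+0.000j on G[4,3]
V1: row V3−V4=7.69, i_V1 at 3,4
V2: row V1−V4=11.1, i_V2 at 1,4
solve → V1=10.22+0.04576j, V2=0.006341+0.002405j, V3=6.808+0.04576j, V4=-0.8816+0.04576j
aux → i_V1=-0.5314-1.845e-05j, i_V2=0.5494-0.01887j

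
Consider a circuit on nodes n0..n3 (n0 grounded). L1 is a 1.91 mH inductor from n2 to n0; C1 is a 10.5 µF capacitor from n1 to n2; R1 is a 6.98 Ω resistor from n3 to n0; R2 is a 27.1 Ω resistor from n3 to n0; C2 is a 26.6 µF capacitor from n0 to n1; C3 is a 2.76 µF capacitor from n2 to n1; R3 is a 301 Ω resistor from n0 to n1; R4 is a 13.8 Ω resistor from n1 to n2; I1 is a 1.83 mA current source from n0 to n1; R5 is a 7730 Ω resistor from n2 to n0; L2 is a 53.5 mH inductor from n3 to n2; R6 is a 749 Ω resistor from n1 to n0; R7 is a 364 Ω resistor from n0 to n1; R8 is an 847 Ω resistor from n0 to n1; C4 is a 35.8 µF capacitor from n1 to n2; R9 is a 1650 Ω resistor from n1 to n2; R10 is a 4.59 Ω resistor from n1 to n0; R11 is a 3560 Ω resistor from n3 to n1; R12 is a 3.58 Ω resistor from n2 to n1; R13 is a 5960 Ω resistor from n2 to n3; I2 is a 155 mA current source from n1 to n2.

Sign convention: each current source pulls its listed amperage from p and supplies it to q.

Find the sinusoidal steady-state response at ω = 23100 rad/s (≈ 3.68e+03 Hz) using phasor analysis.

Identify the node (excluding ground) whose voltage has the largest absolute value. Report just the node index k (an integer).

2

MNA unknowns: 3 node voltages V₁..V_3
L1: Y=0.000-0.02266j on G[2,0]
C1: Y=0.000+0.2425j on G[1,2]
R1: Y=0.1433+0.000j on G[3,0]
R2: Y=0.03690+0.000j on G[3,0]
C2: Y=0.000+0.6145j on G[0,1]
C3: Y=0.000+0.06376j on G[2,1]
R3: Y=0.003322+0.000j on G[0,1]
R4: Y=0.07246+0.000j on G[1,2]
I1: z[0]−=0.00183, z[1]+=0.00183
R5: Y=0.0001294+0.000j on G[2,0]
L2: Y=0.000-0.0008092j on G[3,2]
R6: Y=0.001335+0.000j on G[1,0]
R7: Y=0.002747+0.000j on G[0,1]
R8: Y=0.001181+0.000j on G[0,1]
C4: Y=0.000+0.8270j on G[1,2]
R9: Y=0.0006061+0.000j on G[1,2]
R10: Y=0.2179+0.000j on G[1,0]
R11: Y=0.0002809+0.000j on G[3,1]
R12: Y=0.2793+0.000j on G[2,1]
R13: Y=0.0001678+0.000j on G[2,3]
I2: z[1]−=0.155, z[2]+=0.155
solve → V1=0.004173-0.006515j, V2=0.04461-0.1335j, V3=-0.0005485-0.0003364j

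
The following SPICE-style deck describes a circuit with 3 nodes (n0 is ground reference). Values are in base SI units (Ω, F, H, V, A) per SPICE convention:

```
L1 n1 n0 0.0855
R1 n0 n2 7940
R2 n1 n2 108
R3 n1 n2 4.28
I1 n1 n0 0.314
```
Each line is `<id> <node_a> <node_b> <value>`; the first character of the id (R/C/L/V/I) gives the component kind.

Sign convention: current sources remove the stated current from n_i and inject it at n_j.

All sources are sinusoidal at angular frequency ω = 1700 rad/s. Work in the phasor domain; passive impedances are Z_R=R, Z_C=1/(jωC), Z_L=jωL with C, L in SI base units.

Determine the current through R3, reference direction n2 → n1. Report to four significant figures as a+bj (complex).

MNA unknowns: 2 node voltages V₁..V_2
L1: Y=0.000-0.006880j on G[1,0]
R1: Y=0.0001259+0.000j on G[0,2]
R2: Y=0.009259+0.000j on G[1,2]
R3: Y=0.2336+0.000j on G[1,2]
I1: z[1]−=0.314, z[0]+=0.314
solve → V1=-0.8348-45.62j, V2=-0.8343-45.60j

0.0001011+0.005524j A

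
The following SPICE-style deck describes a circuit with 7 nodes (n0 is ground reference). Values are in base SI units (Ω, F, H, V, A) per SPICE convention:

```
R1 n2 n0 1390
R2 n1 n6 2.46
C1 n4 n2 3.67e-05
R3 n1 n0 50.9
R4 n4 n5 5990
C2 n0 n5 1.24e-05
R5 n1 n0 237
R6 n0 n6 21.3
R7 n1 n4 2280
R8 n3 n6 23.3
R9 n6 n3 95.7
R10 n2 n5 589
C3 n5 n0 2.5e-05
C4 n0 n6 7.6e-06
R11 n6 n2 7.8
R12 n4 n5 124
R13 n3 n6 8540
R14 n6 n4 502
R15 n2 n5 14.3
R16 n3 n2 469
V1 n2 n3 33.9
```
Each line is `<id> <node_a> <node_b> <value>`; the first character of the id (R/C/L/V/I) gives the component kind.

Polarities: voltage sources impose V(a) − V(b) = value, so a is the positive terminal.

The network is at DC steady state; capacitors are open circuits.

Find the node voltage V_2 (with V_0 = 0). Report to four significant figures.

Apply KCL at each of the 6 non-ground nodes and solve the resulting linear system.
Node n1: branches {R2, R3, R5, R7} → V_1 = -0.09014
Node n2: branches {R1, C1, R10, R11, R15, R16, V1} → V_2 = 9.738
Node n3: branches {R8, R9, R13, R16, V1} → V_3 = -24.16
Node n4: branches {C1, R4, R7, R12, R14} → V_4 = 7.301
Node n5: branches {R4, C2, R10, C3, R12, R15} → V_5 = 9.487
Node n6: branches {R2, R6, R8, R9, C4, R11, R13, R14} → V_6 = -0.1034
Source currents: i(V1)=-1.359

9.738 V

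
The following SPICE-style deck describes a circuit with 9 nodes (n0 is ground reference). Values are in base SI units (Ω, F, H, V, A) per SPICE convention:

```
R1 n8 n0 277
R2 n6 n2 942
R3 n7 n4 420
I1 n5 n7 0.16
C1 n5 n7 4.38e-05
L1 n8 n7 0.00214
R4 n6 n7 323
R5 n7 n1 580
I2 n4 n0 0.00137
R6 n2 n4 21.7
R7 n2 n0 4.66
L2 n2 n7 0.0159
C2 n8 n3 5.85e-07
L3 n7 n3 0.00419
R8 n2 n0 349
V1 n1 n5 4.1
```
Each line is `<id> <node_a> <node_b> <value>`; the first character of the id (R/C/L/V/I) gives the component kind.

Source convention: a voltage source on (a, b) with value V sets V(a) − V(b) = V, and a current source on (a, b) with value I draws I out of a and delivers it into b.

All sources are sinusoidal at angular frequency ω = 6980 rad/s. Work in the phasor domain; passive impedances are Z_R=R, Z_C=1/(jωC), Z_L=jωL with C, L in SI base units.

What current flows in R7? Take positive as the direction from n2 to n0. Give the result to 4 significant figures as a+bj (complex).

-0.001322+9.815e-06j A

MNA unknowns: 8 node voltages V₁..V_8 plus 1 source current (V1)
R1: Y=0.003610+0.000j on G[8,0]
R2: Y=0.001062+0.000j on G[6,2]
R3: Y=0.002381+0.000j on G[7,4]
I1: z[5]−=0.16, z[7]+=0.16
C1: Y=0.000+0.3057j on G[5,7]
L1: Y=0.000-0.06695j on G[8,7]
R4: Y=0.003096+0.000j on G[6,7]
R5: Y=0.001724+0.000j on G[7,1]
I2: z[4]−=0.00137, z[0]+=0.00137
R6: Y=0.04608+0.000j on G[2,4]
R7: Y=0.2146+0.000j on G[2,0]
L2: Y=0.000-0.009010j on G[2,7]
C2: Y=0.000+0.004083j on G[8,3]
L3: Y=0.000-0.03419j on G[7,3]
R8: Y=0.002865+0.000j on G[2,0]
V1: row V1−V5=4.1, i_V1 at 1,5
solve → V1=4.089+0.5432j, V2=-0.006158+4.574e-05j, V3=-0.008358-0.003317j, V4=-0.03454-0.0001162j, V5=-0.01146+0.5432j, V6=-0.007812-0.002408j, V7=-0.008379-0.003250j, V8=-0.008539-0.002755j
aux → i_V1=-0.007064-0.0009422j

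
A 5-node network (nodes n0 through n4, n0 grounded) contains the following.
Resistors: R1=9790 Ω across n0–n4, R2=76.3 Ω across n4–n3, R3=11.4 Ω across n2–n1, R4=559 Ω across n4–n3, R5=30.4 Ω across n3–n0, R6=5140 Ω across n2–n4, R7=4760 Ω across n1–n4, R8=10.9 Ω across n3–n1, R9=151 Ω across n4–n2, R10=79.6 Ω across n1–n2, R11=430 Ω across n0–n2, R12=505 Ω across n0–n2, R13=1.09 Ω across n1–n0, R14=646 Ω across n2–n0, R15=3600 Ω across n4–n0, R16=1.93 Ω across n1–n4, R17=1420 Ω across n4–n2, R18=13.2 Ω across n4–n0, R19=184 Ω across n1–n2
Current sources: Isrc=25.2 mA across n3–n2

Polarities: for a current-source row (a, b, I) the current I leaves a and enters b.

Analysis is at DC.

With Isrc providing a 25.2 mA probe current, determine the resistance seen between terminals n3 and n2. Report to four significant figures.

R_eq = 15.60 Ω

Element admittances at DC:
  Y(R1) = 0.0001021 S between n0,n4
  Y(R2) = 0.01311 S between n4,n3
  Y(R3) = 0.08772 S between n2,n1
  Y(R4) = 0.001789 S between n4,n3
  Y(R5) = 0.03289 S between n3,n0
  Y(R6) = 0.0001946 S between n2,n4
  Y(R7) = 0.0002101 S between n1,n4
  Y(R8) = 0.09174 S between n3,n1
  Y(R9) = 0.006623 S between n4,n2
  Y(R10) = 0.01256 S between n1,n2
  Y(R11) = 0.002326 S between n0,n2
  Y(R12) = 0.001980 S between n0,n2
  Y(R13) = 0.9174 S between n1,n0
  Y(R14) = 0.001548 S between n2,n0
  Y(R15) = 0.0002778 S between n4,n0
  Y(R16) = 0.5181 S between n1,n4
  Y(R17) = 0.0007042 S between n4,n2
  Y(R18) = 0.07576 S between n4,n0
  Y(R19) = 0.005435 S between n1,n2
  Isrc: injects 0.0252 A into n2 (from n3)
Assemble and solve the 4×4 MNA system:
  V(n1)=0.004779  V(n2)=0.2160  V(n3)=-0.1772  V(n4)=0.002370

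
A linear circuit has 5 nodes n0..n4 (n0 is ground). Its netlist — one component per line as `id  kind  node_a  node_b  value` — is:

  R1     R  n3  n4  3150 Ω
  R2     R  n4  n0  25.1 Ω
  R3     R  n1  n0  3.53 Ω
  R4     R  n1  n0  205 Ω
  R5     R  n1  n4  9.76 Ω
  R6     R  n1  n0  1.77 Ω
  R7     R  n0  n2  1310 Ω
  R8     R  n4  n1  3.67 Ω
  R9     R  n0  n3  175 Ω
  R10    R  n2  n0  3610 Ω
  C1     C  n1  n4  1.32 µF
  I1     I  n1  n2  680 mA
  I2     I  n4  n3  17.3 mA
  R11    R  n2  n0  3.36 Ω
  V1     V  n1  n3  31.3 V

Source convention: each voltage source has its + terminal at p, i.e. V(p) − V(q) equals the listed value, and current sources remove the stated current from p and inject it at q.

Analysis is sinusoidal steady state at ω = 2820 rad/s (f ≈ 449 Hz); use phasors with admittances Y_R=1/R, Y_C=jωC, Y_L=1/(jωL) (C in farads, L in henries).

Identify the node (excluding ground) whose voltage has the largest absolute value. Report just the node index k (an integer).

3

Apply KCL at each of the 4 non-ground nodes and solve the resulting linear system.
Node n1: branches {R3, R4, R5, R6, R8, C1, I1, V1} → V_1 = -0.5571-4.848e-06j
Node n2: branches {R7, R10, I1, R11} → V_2 = 2.277+0.000j
Node n3: branches {R1, R9, I2, V1} → V_3 = -31.86-4.848e-06j
Node n4: branches {R1, R2, R5, R8, C1, I2} → V_4 = -0.5692+0.0001045j
Source currents: i(V1)=-0.2093-6.243e-08j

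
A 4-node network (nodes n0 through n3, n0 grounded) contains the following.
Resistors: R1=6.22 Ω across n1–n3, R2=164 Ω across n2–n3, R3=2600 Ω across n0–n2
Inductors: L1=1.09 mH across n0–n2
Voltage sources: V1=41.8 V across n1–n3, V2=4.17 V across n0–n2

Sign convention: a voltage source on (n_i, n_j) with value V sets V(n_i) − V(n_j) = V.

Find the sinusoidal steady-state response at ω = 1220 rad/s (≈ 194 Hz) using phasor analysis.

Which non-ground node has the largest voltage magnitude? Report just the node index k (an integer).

1

Apply KCL at each of the 3 non-ground nodes and solve the resulting linear system.
Node n1: branches {R1, V1} → V_1 = 37.63+0.000j
Node n2: branches {R2, L1, R3, V2} → V_2 = -4.170+0.000j
Node n3: branches {R1, R2, V1} → V_3 = -4.170+0.000j
Source currents: i(V1)=-6.720+0.000j, i(V2)=-0.001604+3.136j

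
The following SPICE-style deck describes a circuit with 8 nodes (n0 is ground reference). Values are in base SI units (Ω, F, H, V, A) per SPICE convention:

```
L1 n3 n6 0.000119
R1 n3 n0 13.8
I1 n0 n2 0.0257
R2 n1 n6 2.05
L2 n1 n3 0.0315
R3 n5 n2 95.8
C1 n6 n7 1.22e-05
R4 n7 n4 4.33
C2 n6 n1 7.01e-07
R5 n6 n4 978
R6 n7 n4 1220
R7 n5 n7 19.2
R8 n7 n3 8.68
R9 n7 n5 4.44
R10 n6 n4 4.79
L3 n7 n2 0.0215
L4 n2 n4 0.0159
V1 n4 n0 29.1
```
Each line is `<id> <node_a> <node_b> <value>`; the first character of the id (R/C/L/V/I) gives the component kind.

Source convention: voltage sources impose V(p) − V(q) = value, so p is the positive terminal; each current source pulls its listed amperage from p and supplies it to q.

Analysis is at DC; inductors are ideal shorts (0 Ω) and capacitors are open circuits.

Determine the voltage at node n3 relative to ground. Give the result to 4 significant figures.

23.79 V

Element admittances at DC:
  L1: short n3↔n6 (DC inductor)
  Y(R1) = 0.07246 S between n3,n0
  I1: injects 0.0257 A into n2 (from n0)
  Y(R2) = 0.4878 S between n1,n6
  L2: short n1↔n3 (DC inductor)
  Y(R3) = 0.01044 S between n5,n2
  Y(C1) = 0.000 S between n6,n7
  Y(R4) = 0.2309 S between n7,n4
  Y(C2) = 0.000 S between n6,n1
  Y(R5) = 0.001022 S between n6,n4
  Y(R6) = 0.0008197 S between n7,n4
  Y(R7) = 0.05208 S between n5,n7
  Y(R8) = 0.1152 S between n7,n3
  Y(R9) = 0.2252 S between n7,n5
  Y(R10) = 0.2088 S between n6,n4
  L3: short n7↔n2 (DC inductor)
  L4: short n2↔n4 (DC inductor)
  V1: constraint V(n4)−V(n0) = 29.1
Assemble and solve the 12×12 MNA system:
  V(n1)=23.79  V(n2)=29.10  V(n3)=23.79  V(n4)=29.10  V(n5)=29.10  V(n6)=23.79  V(n7)=29.10
  i(L1)=-1.113  i(L2)=0.000  i(L3)=-0.6112  i(L4)=-0.5855  i(V1)=-1.699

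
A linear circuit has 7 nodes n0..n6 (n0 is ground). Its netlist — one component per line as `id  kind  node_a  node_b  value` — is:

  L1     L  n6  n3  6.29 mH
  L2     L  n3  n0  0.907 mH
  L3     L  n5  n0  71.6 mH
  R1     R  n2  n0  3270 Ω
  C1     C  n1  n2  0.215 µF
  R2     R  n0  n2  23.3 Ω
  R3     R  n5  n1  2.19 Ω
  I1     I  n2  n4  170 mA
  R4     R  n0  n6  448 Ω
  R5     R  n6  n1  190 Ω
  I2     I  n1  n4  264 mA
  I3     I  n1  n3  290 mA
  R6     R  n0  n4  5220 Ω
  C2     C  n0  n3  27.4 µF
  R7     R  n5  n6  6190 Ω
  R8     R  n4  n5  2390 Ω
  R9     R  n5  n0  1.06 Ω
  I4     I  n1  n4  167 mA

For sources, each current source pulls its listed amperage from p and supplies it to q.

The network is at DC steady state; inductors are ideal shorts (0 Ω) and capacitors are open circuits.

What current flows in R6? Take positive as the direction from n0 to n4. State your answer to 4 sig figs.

-0.1888 A

Element admittances at DC:
  L1: short n6↔n3 (DC inductor)
  L2: short n3↔n0 (DC inductor)
  L3: short n5↔n0 (DC inductor)
  Y(R1) = 0.0003058 S between n2,n0
  Y(C1) = 0.000 S between n1,n2
  Y(R2) = 0.04292 S between n0,n2
  Y(R3) = 0.4566 S between n5,n1
  I1: injects 0.17 A into n4 (from n2)
  Y(R4) = 0.002232 S between n0,n6
  Y(R5) = 0.005263 S between n6,n1
  I2: injects 0.264 A into n4 (from n1)
  I3: injects 0.29 A into n3 (from n1)
  Y(R6) = 0.0001916 S between n0,n4
  Y(C2) = 0.000 S between n0,n3
  Y(R7) = 0.0001616 S between n5,n6
  Y(R8) = 0.0004184 S between n4,n5
  Y(R9) = 0.9434 S between n5,n0
  I4: injects 0.167 A into n4 (from n1)
Assemble and solve the 9×9 MNA system:
  V(n1)=-1.561  V(n2)=-3.933  V(n3)=0.000  V(n4)=985.3  V(n5)=0.000  V(n6)=0.000
  i(L1)=-0.008216  i(L2)=0.2818  i(L3)=-0.3005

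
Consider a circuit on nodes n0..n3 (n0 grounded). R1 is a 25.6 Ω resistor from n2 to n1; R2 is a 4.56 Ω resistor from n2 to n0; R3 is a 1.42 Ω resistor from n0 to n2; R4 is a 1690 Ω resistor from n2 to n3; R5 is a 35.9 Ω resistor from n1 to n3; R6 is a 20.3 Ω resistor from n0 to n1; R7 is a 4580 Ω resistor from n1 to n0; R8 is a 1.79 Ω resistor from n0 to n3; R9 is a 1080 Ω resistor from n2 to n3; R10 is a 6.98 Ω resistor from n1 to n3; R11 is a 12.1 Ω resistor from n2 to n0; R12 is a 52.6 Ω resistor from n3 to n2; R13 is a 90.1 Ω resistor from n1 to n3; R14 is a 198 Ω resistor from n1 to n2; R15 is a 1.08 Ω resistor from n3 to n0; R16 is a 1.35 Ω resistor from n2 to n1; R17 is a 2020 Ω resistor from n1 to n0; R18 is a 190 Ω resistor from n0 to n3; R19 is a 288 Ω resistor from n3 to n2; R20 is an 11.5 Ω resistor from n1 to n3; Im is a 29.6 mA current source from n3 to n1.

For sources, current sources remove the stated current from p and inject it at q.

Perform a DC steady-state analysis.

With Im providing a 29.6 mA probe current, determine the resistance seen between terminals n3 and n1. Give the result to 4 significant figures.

Element admittances at DC:
  Y(R1) = 0.03906 S between n2,n1
  Y(R2) = 0.2193 S between n2,n0
  Y(R3) = 0.7042 S between n0,n2
  Y(R4) = 0.0005917 S between n2,n3
  Y(R5) = 0.02786 S between n1,n3
  Y(R6) = 0.04926 S between n0,n1
  Y(R7) = 0.0002183 S between n1,n0
  Y(R8) = 0.5587 S between n0,n3
  Y(R9) = 0.0009259 S between n2,n3
  Y(R10) = 0.1433 S between n1,n3
  Y(R11) = 0.08264 S between n2,n0
  Y(R12) = 0.01901 S between n3,n2
  Y(R13) = 0.01110 S between n1,n3
  Y(R14) = 0.005051 S between n1,n2
  Y(R15) = 0.9259 S between n3,n0
  Y(R16) = 0.7407 S between n2,n1
  Y(R17) = 0.0004950 S between n1,n0
  Y(R18) = 0.005263 S between n0,n3
  Y(R19) = 0.003472 S between n3,n2
  Y(R20) = 0.08696 S between n1,n3
  Im: injects 0.0296 A into n1 (from n3)
Assemble and solve the 3×3 MNA system:
  V(n1)=0.03463  V(n2)=0.01483  V(n3)=-0.01117

R_eq = 1.547 Ω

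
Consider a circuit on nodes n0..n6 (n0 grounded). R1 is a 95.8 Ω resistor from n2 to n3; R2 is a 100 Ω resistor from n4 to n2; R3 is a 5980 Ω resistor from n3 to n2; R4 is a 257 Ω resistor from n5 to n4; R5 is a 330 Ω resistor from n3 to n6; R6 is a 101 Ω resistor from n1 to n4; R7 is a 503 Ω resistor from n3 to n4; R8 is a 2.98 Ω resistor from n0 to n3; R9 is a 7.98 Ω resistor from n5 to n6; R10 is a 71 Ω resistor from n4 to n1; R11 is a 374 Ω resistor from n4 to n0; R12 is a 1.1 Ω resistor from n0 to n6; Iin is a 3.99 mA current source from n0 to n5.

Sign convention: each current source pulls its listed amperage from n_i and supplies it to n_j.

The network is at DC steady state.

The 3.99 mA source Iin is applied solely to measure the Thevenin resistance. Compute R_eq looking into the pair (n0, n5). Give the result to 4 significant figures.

R_eq = 8.854 Ω

Apply KCL at each of the 6 non-ground nodes and solve the resulting linear system.
Node n1: branches {R6, R10} → V_1 = 0.01016
Node n2: branches {R1, R2, R3} → V_2 = 0.005059
Node n3: branches {R1, R3, R5, R7, R8} → V_3 = 0.0002471
Node n4: branches {R2, R4, R6, R7, R10, R11} → V_4 = 0.01016
Node n5: branches {R4, R9, Iin} → V_5 = 0.03533
Node n6: branches {R5, R9, R12} → V_6 = 0.004268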